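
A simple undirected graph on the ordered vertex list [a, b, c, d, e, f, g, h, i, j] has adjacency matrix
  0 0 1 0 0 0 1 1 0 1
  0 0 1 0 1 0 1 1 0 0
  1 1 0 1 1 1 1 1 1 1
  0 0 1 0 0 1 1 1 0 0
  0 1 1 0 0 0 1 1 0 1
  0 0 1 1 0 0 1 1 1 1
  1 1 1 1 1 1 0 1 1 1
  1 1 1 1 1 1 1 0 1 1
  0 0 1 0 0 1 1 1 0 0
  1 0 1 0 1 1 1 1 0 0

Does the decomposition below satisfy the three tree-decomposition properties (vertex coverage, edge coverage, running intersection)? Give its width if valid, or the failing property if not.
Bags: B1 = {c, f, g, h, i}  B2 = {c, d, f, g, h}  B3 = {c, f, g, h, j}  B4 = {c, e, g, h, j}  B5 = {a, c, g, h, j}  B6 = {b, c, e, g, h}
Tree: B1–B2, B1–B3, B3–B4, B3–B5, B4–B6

Yes; width 4.

Every vertex of G appears in some bag (union = {a, b, c, d, e, f, g, h, i, j}); every edge is covered by a bag; and for each vertex v the set of bags containing v is connected in the bag tree. The decomposition is therefore valid. The largest bag has 5 vertices, so the width is 4.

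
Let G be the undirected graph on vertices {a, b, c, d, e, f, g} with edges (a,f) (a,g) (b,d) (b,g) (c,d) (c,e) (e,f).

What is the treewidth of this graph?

A width-2 tree decomposition is:
Bags: B1 = {c, d, e}  B2 = {b, d, e}  B3 = {b, e, g}  B4 = {a, e, g}  B5 = {a, e, f}
Tree: B1–B2, B2–B3, B3–B4, B4–B5
The largest bag has 3 vertices, giving width 2; this decomposition certifies tw(G) ≤ 2. Since e–c–d–b–g–a–f–e is a cycle in G, G is not acyclic. Forests are exactly the graphs of treewidth ≤ 1, so tw(G) ≥ 2. Combining the bounds, tw(G) = 2.

2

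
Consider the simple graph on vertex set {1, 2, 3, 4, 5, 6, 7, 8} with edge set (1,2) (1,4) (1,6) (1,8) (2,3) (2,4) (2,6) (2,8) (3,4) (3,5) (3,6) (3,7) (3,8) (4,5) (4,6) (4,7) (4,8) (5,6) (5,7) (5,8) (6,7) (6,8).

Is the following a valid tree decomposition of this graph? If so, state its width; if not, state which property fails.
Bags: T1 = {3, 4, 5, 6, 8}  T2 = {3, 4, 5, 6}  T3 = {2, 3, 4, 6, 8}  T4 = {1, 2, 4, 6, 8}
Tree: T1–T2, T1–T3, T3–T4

No — vertex 7 appears in no bag.

A tree decomposition must satisfy three properties: every vertex lies in some bag; for every edge, both endpoints lie together in some bag; and for every vertex, the bags containing it form a connected subtree. Here vertex 7 appears in no bag, so the decomposition is invalid.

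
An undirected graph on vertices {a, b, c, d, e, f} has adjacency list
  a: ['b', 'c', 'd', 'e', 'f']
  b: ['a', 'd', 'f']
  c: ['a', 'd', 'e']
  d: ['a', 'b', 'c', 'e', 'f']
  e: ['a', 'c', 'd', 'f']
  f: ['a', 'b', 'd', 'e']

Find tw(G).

A width-3 tree decomposition is:
Bags: B1 = {a, d, e, f}  B2 = {a, b, d, f}  B3 = {a, c, d, e}
Tree: B1–B2, B1–B3
Every bag has size at most 4, so the width is 4 − 1 = 3 and tw(G) ≤ 3. On the other hand G contains the 4-clique {a, c, d, e}. A clique must lie in a single bag of any decomposition, so no decomposition can have width below 3. Combining the bounds, tw(G) = 3.

3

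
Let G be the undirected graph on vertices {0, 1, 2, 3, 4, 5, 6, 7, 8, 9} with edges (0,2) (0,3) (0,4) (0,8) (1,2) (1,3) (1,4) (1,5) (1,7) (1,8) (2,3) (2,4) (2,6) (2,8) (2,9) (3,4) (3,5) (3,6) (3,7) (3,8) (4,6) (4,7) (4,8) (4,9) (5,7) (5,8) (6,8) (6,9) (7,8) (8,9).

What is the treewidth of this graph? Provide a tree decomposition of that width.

Treewidth 4.
One such decomposition:
Bags: B1 = {2, 3, 4, 6, 8}  B2 = {2, 4, 6, 8, 9}  B3 = {1, 2, 3, 4, 8}  B4 = {1, 3, 4, 7, 8}  B5 = {0, 2, 3, 4, 8}  B6 = {1, 3, 5, 7, 8}
Tree: B1–B2, B1–B3, B3–B4, B1–B5, B4–B6

Every bag has size at most 5, so the width is 5 − 1 = 4 and tw(G) ≤ 4. For the lower bound, the 5 vertices {2, 4, 6, 8, 9} are pairwise adjacent, and any tree decomposition puts a clique entirely inside one bag — forcing width ≥ 4. Therefore the treewidth is 4.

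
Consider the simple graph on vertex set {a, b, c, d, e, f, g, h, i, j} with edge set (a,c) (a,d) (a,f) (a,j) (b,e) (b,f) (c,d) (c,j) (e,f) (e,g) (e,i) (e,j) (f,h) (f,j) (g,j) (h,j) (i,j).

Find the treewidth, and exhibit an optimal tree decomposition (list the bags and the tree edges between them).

Treewidth 2.
One optimal decomposition is:
Bags: B1 = {e, f, j}  B2 = {a, f, j}  B3 = {e, g, j}  B4 = {e, i, j}  B5 = {f, h, j}  B6 = {a, c, j}  B7 = {b, e, f}  B8 = {a, c, d}
Tree: B1–B2, B1–B3, B3–B4, B2–B5, B2–B6, B1–B7, B6–B8

The largest bag has 3 vertices, giving width 2; this decomposition certifies tw(G) ≤ 2. Conversely, {a, c, d} is a clique of size 3, and the vertices of any clique must share a bag in every tree decomposition; so some bag has ≥ 3 vertices and tw(G) ≥ 2. Therefore the treewidth is 2.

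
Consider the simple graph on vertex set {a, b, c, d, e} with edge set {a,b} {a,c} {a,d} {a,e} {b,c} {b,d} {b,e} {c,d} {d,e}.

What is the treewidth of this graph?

3

A width-3 tree decomposition is:
Bags: B1 = {a, b, c, d}  B2 = {a, b, d, e}
Tree: B1–B2
Every bag has size at most 4, so the width is 4 − 1 = 3 and tw(G) ≤ 3. For the lower bound, the 4 vertices {a, b, d, e} are pairwise adjacent, and any tree decomposition puts a clique entirely inside one bag — forcing width ≥ 3. The upper and lower bounds meet at 3, so that is the treewidth.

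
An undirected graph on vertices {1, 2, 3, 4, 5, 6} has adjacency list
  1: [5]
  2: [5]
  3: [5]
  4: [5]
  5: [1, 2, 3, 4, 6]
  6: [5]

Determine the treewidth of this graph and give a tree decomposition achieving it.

Each bag holds 2 vertices, so the decomposition has width 1, which upper-bounds the treewidth. G has an edge, so its treewidth is at least 1. Therefore the treewidth is 1.

Treewidth 1.
One optimal decomposition is:
Bags: B1 = {4, 5}  B2 = {1, 5}  B3 = {5, 6}  B4 = {3, 5}  B5 = {2, 5}
Tree: B1–B2, B2–B3, B3–B4, B4–B5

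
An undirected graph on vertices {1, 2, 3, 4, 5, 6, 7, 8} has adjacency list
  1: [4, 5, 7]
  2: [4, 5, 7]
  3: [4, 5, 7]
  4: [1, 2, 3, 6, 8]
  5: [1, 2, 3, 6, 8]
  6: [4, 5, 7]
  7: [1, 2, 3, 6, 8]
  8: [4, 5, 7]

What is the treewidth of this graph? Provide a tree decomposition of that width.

The largest bag has 4 vertices, giving width 3; this decomposition certifies tw(G) ≤ 3. For the lower bound: the 4 vertex sets {3,5}, {1,4}, {7}, {2} are disjoint, each induces a connected subgraph, and every pair is joined by at least one edge of G. Contracting each set to a single vertex therefore yields K_{4} as a minor, and since treewidth is minor-monotone, tw(G) ≥ tw(K_{4}) = 3. Therefore the treewidth is 3.

Treewidth 3.
Bags: B1 = {3, 4, 5, 7}  B2 = {1, 4, 5, 7}  B3 = {2, 4, 5, 7}  B4 = {4, 5, 7, 8}  B5 = {4, 5, 6, 7}
Tree: B1–B2, B2–B3, B3–B4, B4–B5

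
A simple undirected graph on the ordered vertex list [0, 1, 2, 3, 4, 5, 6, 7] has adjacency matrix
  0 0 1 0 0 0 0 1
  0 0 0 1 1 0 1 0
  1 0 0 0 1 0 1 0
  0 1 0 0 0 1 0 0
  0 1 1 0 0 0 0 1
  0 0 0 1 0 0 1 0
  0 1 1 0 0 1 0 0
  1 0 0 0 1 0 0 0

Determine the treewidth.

A width-2 tree decomposition is:
Bags: B1 = {3, 5, 6}  B2 = {1, 3, 6}  B3 = {1, 2, 6}  B4 = {1, 2, 4}  B5 = {0, 2, 4}  B6 = {0, 4, 7}
Tree: B1–B2, B2–B3, B3–B4, B4–B5, B5–B6
Each bag holds 3 vertices, so the decomposition has width 2, which upper-bounds the treewidth. For the lower bound, G contains the cycle 5–3–1–6–5, so G is not a forest; only forests have treewidth ≤ 1, hence tw(G) ≥ 2. Hence tw(G) = 2 exactly.

2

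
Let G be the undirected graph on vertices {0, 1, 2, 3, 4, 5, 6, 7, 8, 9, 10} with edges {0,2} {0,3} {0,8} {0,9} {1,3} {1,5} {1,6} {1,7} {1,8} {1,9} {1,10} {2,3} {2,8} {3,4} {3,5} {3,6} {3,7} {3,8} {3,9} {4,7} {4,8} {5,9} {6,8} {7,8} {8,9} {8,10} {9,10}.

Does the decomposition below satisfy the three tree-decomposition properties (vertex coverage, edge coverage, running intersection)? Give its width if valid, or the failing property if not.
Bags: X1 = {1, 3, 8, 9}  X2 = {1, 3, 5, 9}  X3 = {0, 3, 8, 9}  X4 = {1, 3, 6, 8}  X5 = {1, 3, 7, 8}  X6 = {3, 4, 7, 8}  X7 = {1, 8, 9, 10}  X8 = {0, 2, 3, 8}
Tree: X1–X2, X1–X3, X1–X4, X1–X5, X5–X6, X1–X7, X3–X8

Vertex coverage: the bags together contain {0, 1, 2, 3, 4, 5, 6, 7, 8, 9, 10}, the full vertex set. Edge coverage: each edge of G has both endpoints in at least one bag. Running intersection: for every vertex, the bags containing it form a connected subtree. All three properties hold, so this is a valid tree decomposition of width max|bag| − 1 = 3, and hence tw(G) ≤ 3.

Yes; width 3.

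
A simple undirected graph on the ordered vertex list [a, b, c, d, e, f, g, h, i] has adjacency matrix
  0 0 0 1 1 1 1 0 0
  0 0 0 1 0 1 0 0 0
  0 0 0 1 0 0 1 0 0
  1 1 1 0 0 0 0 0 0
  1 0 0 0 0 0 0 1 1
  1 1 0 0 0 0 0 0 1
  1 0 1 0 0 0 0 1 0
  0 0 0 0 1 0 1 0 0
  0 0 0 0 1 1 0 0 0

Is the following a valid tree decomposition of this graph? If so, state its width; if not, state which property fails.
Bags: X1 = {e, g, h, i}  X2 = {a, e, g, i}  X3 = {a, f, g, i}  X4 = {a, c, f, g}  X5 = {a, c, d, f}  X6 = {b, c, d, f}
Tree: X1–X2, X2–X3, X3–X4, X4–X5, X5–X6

Yes; width 3.

Every vertex of G appears in some bag (union = {a, b, c, d, e, f, g, h, i}); every edge is covered by a bag; and for each vertex v the set of bags containing v is connected in the bag tree. The decomposition is therefore valid. The largest bag has 4 vertices, so the width is 3.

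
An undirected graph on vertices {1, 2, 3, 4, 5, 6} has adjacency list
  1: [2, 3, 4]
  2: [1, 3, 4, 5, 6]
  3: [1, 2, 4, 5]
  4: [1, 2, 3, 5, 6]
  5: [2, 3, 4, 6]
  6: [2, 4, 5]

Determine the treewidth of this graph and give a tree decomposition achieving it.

Treewidth 3.
One optimal decomposition is:
Bags: B1 = {2, 3, 4, 5}  B2 = {1, 2, 3, 4}  B3 = {2, 4, 5, 6}
Tree: B1–B2, B1–B3

Every bag has size at most 4, so the width is 4 − 1 = 3 and tw(G) ≤ 3. Conversely, {1, 2, 3, 4} is a clique of size 4, and the vertices of any clique must share a bag in every tree decomposition; so some bag has ≥ 4 vertices and tw(G) ≥ 3. The upper and lower bounds meet at 3, so that is the treewidth.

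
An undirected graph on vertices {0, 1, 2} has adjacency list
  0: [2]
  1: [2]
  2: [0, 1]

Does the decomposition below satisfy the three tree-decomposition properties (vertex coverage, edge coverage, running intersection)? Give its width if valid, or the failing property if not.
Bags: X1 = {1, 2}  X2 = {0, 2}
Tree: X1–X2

Yes; width 1.

Every vertex of G appears in some bag (union = {0, 1, 2}); every edge is covered by a bag; and for each vertex v the set of bags containing v is connected in the bag tree. The decomposition is therefore valid. The largest bag has 2 vertices, so the width is 1.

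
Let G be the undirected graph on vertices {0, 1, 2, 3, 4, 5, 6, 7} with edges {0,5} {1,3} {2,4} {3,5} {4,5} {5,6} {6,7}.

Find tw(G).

A width-1 tree decomposition is:
Bags: B1 = {5, 6}  B2 = {4, 5}  B3 = {3, 5}  B4 = {2, 4}  B5 = {1, 3}  B6 = {0, 5}  B7 = {6, 7}
Tree: B1–B2, B1–B3, B2–B4, B3–B5, B3–B6, B1–B7
The largest bag has 2 vertices, giving width 1; this decomposition certifies tw(G) ≤ 1. Any graph with an edge has treewidth ≥ 1, and G has the edge 6–5. Combining the bounds, tw(G) = 1.

1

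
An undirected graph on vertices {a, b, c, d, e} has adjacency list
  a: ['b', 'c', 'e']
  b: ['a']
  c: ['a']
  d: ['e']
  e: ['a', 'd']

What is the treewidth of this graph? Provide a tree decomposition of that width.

Treewidth 1.
One optimal decomposition is:
Bags: B1 = {a, e}  B2 = {a, b}  B3 = {a, c}  B4 = {d, e}
Tree: B1–B2, B2–B3, B1–B4

The largest bag has 2 vertices, giving width 1; this decomposition certifies tw(G) ≤ 1. Since G has at least one edge (e.g. e–a), it is not an edgeless graph, so tw(G) ≥ 1. Hence tw(G) = 1 exactly.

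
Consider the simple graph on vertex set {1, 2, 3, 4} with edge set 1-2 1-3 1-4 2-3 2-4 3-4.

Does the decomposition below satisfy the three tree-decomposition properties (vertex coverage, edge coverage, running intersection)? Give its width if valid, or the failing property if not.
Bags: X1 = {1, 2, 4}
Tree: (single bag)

No — vertex 3 appears in no bag.

A tree decomposition must satisfy three properties: every vertex lies in some bag; for every edge, both endpoints lie together in some bag; and for every vertex, the bags containing it form a connected subtree. Here vertex 3 appears in no bag, so the decomposition is invalid.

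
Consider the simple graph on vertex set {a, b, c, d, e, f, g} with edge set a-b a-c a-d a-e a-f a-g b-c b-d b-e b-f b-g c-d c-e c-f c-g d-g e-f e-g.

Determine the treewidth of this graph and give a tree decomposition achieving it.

Treewidth 4.
One such decomposition:
Bags: B1 = {a, b, c, e, g}  B2 = {a, b, c, e, f}  B3 = {a, b, c, d, g}
Tree: B1–B2, B1–B3

Every bag has size at most 5, so the width is 5 − 1 = 4 and tw(G) ≤ 4. For the lower bound, the 5 vertices {a, b, c, d, g} are pairwise adjacent, and any tree decomposition puts a clique entirely inside one bag — forcing width ≥ 4. Therefore the treewidth is 4.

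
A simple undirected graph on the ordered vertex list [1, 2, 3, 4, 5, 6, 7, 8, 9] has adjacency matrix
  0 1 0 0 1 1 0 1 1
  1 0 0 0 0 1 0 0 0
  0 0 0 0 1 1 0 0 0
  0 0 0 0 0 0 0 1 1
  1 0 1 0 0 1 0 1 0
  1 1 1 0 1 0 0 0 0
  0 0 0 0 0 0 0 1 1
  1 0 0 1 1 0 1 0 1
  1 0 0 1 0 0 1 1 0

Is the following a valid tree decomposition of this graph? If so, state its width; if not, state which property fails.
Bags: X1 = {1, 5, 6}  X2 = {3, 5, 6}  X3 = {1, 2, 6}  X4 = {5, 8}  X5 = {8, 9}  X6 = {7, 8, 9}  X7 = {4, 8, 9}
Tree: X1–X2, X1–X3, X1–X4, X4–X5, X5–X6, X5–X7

A tree decomposition must satisfy three properties: every vertex lies in some bag; for every edge, both endpoints lie together in some bag; and for every vertex, the bags containing it form a connected subtree. Here edge (1,8) lies in no bag, so the decomposition is invalid.

No — edge (1,8) lies in no bag.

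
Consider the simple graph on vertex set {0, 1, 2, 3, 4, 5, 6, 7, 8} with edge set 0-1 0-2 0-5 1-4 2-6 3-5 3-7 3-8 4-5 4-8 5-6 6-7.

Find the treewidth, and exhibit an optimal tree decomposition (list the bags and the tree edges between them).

Each bag holds 4 vertices, so the decomposition has width 3, which upper-bounds the treewidth. For the lower bound: the 4 vertex sets {2,6,7}, {3}, {5}, {0,1,4,8} are disjoint, each induces a connected subgraph, and every pair is joined by at least one edge of G. Contracting each set to a single vertex therefore yields K_{4} as a minor, and since treewidth is minor-monotone, tw(G) ≥ tw(K_{4}) = 3. Therefore the treewidth is 3.

Treewidth 3.
One optimal decomposition is:
Bags: B1 = {2, 3, 6, 7}  B2 = {2, 3, 5, 6}  B3 = {0, 2, 3, 5}  B4 = {0, 3, 5, 8}  B5 = {0, 4, 5, 8}  B6 = {0, 1, 4, 8}
Tree: B1–B2, B2–B3, B3–B4, B4–B5, B5–B6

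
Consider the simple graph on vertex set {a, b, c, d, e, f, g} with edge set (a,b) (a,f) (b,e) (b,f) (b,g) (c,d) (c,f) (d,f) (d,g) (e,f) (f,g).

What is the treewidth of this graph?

A width-2 tree decomposition is:
Bags: B1 = {b, f, g}  B2 = {d, f, g}  B3 = {c, d, f}  B4 = {b, e, f}  B5 = {a, b, f}
Tree: B1–B2, B2–B3, B1–B4, B4–B5
The largest bag has 3 vertices, giving width 2; this decomposition certifies tw(G) ≤ 2. On the other hand G contains the 3-clique {d, f, g}. A clique must lie in a single bag of any decomposition, so no decomposition can have width below 2. Combining the bounds, tw(G) = 2.

2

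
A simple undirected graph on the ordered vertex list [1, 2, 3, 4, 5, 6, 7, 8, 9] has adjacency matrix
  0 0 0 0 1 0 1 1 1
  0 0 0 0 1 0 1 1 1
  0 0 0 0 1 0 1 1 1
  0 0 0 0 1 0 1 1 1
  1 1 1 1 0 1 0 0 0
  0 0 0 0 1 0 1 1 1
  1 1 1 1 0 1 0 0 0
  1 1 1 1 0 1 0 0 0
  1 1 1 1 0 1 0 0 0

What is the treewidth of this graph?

4

A width-4 tree decomposition is:
Bags: B1 = {3, 5, 7, 8, 9}  B2 = {1, 5, 7, 8, 9}  B3 = {2, 5, 7, 8, 9}  B4 = {4, 5, 7, 8, 9}  B5 = {5, 6, 7, 8, 9}
Tree: B1–B2, B2–B3, B3–B4, B4–B5
The largest bag has 5 vertices, giving width 4; this decomposition certifies tw(G) ≤ 4. For the lower bound: the 5 vertex sets {3,8}, {1,9}, {2,5}, {7}, {4} are disjoint, each induces a connected subgraph, and every pair is joined by at least one edge of G. Contracting each set to a single vertex therefore yields K_{5} as a minor, and since treewidth is minor-monotone, tw(G) ≥ tw(K_{5}) = 4. The upper and lower bounds meet at 4, so that is the treewidth.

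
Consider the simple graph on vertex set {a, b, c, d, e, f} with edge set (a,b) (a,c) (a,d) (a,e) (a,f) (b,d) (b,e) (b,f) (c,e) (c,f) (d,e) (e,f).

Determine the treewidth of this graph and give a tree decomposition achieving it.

Treewidth 3.
One such decomposition:
Bags: B1 = {a, b, d, e}  B2 = {a, b, e, f}  B3 = {a, c, e, f}
Tree: B1–B2, B2–B3

Each bag holds 4 vertices, so the decomposition has width 3, which upper-bounds the treewidth. On the other hand G contains the 4-clique {a, b, d, e}. A clique must lie in a single bag of any decomposition, so no decomposition can have width below 3. Combining the bounds, tw(G) = 3.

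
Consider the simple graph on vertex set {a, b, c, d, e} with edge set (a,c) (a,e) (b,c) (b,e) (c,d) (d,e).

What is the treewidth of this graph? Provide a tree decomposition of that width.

Every bag has size at most 3, so the width is 3 − 1 = 2 and tw(G) ≤ 2. Since b–e–a–c–b is a cycle in G, G is not acyclic. Forests are exactly the graphs of treewidth ≤ 1, so tw(G) ≥ 2. Combining the bounds, tw(G) = 2.

Treewidth 2.
Bags: B1 = {b, c, e}  B2 = {a, c, e}  B3 = {c, d, e}
Tree: B1–B2, B2–B3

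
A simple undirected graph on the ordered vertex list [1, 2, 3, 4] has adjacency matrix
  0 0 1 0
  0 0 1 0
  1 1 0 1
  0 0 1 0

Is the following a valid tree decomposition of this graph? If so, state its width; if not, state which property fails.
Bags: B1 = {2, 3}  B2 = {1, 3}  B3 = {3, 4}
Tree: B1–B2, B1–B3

Yes; width 1.

Every vertex of G appears in some bag (union = {1, 2, 3, 4}); every edge is covered by a bag; and for each vertex v the set of bags containing v is connected in the bag tree. The decomposition is therefore valid. The largest bag has 2 vertices, so the width is 1.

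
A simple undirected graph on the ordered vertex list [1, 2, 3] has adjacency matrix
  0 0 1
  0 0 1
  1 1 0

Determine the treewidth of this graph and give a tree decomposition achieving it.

The largest bag has 2 vertices, giving width 1; this decomposition certifies tw(G) ≤ 1. Any graph with an edge has treewidth ≥ 1, and G has the edge 1–3. The upper and lower bounds meet at 1, so that is the treewidth.

Treewidth 1.
One optimal decomposition is:
Bags: B1 = {1, 3}  B2 = {2, 3}
Tree: B1–B2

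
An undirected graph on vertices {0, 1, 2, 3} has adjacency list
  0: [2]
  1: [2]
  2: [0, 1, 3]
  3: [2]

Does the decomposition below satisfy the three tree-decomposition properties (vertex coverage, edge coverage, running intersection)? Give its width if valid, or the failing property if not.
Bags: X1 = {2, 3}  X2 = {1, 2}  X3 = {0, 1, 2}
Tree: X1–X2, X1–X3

A tree decomposition must satisfy three properties: every vertex lies in some bag; for every edge, both endpoints lie together in some bag; and for every vertex, the bags containing it form a connected subtree. Here bags containing vertex 1 are not connected in the tree, so the decomposition is invalid.

No — bags containing vertex 1 are not connected in the tree.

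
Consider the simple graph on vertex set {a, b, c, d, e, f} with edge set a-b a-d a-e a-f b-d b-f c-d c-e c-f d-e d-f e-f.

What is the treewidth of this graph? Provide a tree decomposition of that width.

Treewidth 3.
One optimal decomposition is:
Bags: B1 = {a, d, e, f}  B2 = {a, b, d, f}  B3 = {c, d, e, f}
Tree: B1–B2, B1–B3

Every bag has size at most 4, so the width is 4 − 1 = 3 and tw(G) ≤ 3. On the other hand G contains the 4-clique {c, d, e, f}. A clique must lie in a single bag of any decomposition, so no decomposition can have width below 3. The upper and lower bounds meet at 3, so that is the treewidth.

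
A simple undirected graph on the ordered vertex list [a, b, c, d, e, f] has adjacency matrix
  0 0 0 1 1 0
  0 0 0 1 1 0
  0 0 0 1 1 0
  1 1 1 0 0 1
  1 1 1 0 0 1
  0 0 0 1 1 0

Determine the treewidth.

2

A width-2 tree decomposition is:
Bags: B1 = {a, d, e}  B2 = {b, d, e}  B3 = {c, d, e}  B4 = {d, e, f}
Tree: B1–B2, B2–B3, B3–B4
Every bag has size at most 3, so the width is 3 − 1 = 2 and tw(G) ≤ 2. The edges a–d–b–e–a form a cycle, so G is not a tree and its treewidth is at least 2. Therefore the treewidth is 2.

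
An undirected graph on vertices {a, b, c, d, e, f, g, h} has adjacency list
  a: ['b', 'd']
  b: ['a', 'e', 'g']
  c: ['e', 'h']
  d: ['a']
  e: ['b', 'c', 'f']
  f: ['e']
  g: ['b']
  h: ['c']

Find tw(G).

A width-1 tree decomposition is:
Bags: B1 = {b, e}  B2 = {c, e}  B3 = {b, g}  B4 = {a, b}  B5 = {a, d}  B6 = {e, f}  B7 = {c, h}
Tree: B1–B2, B1–B3, B3–B4, B4–B5, B2–B6, B2–B7
Each bag holds 2 vertices, so the decomposition has width 1, which upper-bounds the treewidth. Since G has at least one edge (e.g. b–e), it is not an edgeless graph, so tw(G) ≥ 1. The upper and lower bounds meet at 1, so that is the treewidth.

1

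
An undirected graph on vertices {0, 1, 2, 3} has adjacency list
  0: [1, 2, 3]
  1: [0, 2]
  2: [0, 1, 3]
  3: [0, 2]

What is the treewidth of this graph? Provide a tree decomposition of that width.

The largest bag has 3 vertices, giving width 2; this decomposition certifies tw(G) ≤ 2. For the lower bound, the 3 vertices {0, 1, 2} are pairwise adjacent, and any tree decomposition puts a clique entirely inside one bag — forcing width ≥ 2. Hence tw(G) = 2 exactly.

Treewidth 2.
Bags: B1 = {0, 1, 2}  B2 = {0, 2, 3}
Tree: B1–B2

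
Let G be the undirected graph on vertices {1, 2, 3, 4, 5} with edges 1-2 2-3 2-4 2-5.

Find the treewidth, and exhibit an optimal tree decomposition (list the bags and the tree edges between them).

Each bag holds 2 vertices, so the decomposition has width 1, which upper-bounds the treewidth. Any graph with an edge has treewidth ≥ 1, and G has the edge 5–2. Hence tw(G) = 1 exactly.

Treewidth 1.
One such decomposition:
Bags: B1 = {2, 5}  B2 = {1, 2}  B3 = {2, 4}  B4 = {2, 3}
Tree: B1–B2, B2–B3, B3–B4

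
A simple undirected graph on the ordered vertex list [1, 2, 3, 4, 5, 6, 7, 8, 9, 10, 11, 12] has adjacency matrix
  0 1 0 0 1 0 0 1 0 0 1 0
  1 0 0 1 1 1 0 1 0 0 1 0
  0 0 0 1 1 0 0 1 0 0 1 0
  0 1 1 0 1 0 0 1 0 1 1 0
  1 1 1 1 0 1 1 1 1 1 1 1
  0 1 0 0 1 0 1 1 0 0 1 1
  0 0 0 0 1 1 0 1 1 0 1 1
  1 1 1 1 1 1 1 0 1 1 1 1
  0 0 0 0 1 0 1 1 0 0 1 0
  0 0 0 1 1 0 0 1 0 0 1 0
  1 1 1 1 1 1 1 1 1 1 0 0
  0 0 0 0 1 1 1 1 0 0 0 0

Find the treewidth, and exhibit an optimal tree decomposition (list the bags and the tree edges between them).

The largest bag has 5 vertices, giving width 4; this decomposition certifies tw(G) ≤ 4. For the lower bound, the 5 vertices {1, 2, 5, 8, 11} are pairwise adjacent, and any tree decomposition puts a clique entirely inside one bag — forcing width ≥ 4. The upper and lower bounds meet at 4, so that is the treewidth.

Treewidth 4.
One optimal decomposition is:
Bags: B1 = {2, 5, 6, 8, 11}  B2 = {1, 2, 5, 8, 11}  B3 = {2, 4, 5, 8, 11}  B4 = {4, 5, 8, 10, 11}  B5 = {3, 4, 5, 8, 11}  B6 = {5, 6, 7, 8, 11}  B7 = {5, 6, 7, 8, 12}  B8 = {5, 7, 8, 9, 11}
Tree: B1–B2, B2–B3, B3–B4, B4–B5, B1–B6, B6–B7, B6–B8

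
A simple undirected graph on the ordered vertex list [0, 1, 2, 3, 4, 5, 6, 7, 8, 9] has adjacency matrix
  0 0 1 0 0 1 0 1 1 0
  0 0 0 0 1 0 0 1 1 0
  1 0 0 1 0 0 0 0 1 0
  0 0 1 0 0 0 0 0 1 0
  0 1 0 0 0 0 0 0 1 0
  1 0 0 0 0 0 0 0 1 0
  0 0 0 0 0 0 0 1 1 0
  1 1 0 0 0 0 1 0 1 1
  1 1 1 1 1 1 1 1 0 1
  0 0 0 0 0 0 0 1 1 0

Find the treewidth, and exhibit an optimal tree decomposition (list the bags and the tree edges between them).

Treewidth 2.
One such decomposition:
Bags: B1 = {0, 7, 8}  B2 = {7, 8, 9}  B3 = {6, 7, 8}  B4 = {0, 2, 8}  B5 = {1, 7, 8}  B6 = {1, 4, 8}  B7 = {2, 3, 8}  B8 = {0, 5, 8}
Tree: B1–B2, B1–B3, B1–B4, B3–B5, B5–B6, B4–B7, B4–B8

The largest bag has 3 vertices, giving width 2; this decomposition certifies tw(G) ≤ 2. On the other hand G contains the 3-clique {0, 2, 8}. A clique must lie in a single bag of any decomposition, so no decomposition can have width below 2. The upper and lower bounds meet at 2, so that is the treewidth.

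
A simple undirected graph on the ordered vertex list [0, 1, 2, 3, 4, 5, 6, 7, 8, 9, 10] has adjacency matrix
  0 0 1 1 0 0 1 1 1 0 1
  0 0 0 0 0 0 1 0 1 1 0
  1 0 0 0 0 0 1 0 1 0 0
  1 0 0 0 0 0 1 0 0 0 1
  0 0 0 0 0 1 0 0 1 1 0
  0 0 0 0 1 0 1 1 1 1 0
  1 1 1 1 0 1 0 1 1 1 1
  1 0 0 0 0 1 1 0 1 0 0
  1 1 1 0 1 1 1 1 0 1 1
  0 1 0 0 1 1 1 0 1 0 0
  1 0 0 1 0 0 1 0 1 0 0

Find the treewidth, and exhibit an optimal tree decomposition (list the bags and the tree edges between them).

Treewidth 3.
One such decomposition:
Bags: B1 = {5, 6, 8, 9}  B2 = {5, 6, 7, 8}  B3 = {0, 6, 7, 8}  B4 = {1, 6, 8, 9}  B5 = {0, 6, 8, 10}  B6 = {0, 2, 6, 8}  B7 = {0, 3, 6, 10}  B8 = {4, 5, 8, 9}
Tree: B1–B2, B2–B3, B1–B4, B3–B5, B3–B6, B5–B7, B1–B8

The largest bag has 4 vertices, giving width 3; this decomposition certifies tw(G) ≤ 3. For the lower bound, the 4 vertices {4, 5, 8, 9} are pairwise adjacent, and any tree decomposition puts a clique entirely inside one bag — forcing width ≥ 3. The upper and lower bounds meet at 3, so that is the treewidth.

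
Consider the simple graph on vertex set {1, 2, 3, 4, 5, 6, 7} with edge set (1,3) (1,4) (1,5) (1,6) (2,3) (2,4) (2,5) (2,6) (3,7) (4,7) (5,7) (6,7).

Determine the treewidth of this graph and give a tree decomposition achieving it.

Treewidth 3.
One optimal decomposition is:
Bags: B1 = {1, 2, 4, 7}  B2 = {1, 2, 6, 7}  B3 = {1, 2, 3, 7}  B4 = {1, 2, 5, 7}
Tree: B1–B2, B2–B3, B3–B4

Each bag holds 4 vertices, so the decomposition has width 3, which upper-bounds the treewidth. For the lower bound: the 4 vertex sets {4,7}, {1,6}, {2}, {3} are disjoint, each induces a connected subgraph, and every pair is joined by at least one edge of G. Contracting each set to a single vertex therefore yields K_{4} as a minor, and since treewidth is minor-monotone, tw(G) ≥ tw(K_{4}) = 3. Combining the bounds, tw(G) = 3.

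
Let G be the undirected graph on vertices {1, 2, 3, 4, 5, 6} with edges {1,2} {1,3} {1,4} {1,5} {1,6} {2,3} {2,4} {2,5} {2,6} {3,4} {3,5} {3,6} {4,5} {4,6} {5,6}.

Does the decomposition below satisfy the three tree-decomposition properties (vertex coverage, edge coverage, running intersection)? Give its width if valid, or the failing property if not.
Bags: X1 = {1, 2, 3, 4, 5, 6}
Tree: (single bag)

Yes; width 5.

Vertex coverage: the bags together contain {1, 2, 3, 4, 5, 6}, the full vertex set. Edge coverage: each edge of G has both endpoints in at least one bag. Running intersection: for every vertex, the bags containing it form a connected subtree. All three properties hold, so this is a valid tree decomposition of width max|bag| − 1 = 5, and hence tw(G) ≤ 5.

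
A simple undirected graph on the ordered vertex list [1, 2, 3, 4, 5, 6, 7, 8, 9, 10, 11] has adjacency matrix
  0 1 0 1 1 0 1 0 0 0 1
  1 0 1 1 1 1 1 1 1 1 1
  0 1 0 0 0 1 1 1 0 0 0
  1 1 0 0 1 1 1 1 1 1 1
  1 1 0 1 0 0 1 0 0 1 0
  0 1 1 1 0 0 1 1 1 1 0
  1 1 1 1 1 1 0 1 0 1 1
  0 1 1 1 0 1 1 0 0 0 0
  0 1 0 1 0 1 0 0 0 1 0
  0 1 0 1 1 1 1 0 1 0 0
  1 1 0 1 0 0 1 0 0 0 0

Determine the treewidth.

4

A width-4 tree decomposition is:
Bags: B1 = {1, 2, 4, 5, 7}  B2 = {1, 2, 4, 7, 11}  B3 = {2, 4, 5, 7, 10}  B4 = {2, 4, 6, 7, 10}  B5 = {2, 4, 6, 7, 8}  B6 = {2, 3, 6, 7, 8}  B7 = {2, 4, 6, 9, 10}
Tree: B1–B2, B1–B3, B3–B4, B4–B5, B5–B6, B4–B7
Each bag holds 5 vertices, so the decomposition has width 4, which upper-bounds the treewidth. For the lower bound, the 5 vertices {2, 3, 6, 7, 8} are pairwise adjacent, and any tree decomposition puts a clique entirely inside one bag — forcing width ≥ 4. Combining the bounds, tw(G) = 4.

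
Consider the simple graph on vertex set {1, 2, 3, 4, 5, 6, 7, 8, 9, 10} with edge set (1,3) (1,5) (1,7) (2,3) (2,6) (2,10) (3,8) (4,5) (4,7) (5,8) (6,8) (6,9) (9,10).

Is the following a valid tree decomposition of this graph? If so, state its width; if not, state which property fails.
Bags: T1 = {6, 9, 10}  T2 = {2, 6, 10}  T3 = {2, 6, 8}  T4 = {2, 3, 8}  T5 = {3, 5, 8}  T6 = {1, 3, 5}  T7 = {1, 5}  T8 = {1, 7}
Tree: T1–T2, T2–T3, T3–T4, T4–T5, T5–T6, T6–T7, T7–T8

No — vertex 4 appears in no bag.

A tree decomposition must satisfy three properties: every vertex lies in some bag; for every edge, both endpoints lie together in some bag; and for every vertex, the bags containing it form a connected subtree. Here vertex 4 appears in no bag, so the decomposition is invalid.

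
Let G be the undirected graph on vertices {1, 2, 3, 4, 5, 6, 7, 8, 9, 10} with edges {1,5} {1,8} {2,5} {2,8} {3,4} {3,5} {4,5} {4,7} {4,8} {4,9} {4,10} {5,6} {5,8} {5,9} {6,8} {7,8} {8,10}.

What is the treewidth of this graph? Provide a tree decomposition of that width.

Each bag holds 3 vertices, so the decomposition has width 2, which upper-bounds the treewidth. For the lower bound, the 3 vertices {4, 8, 10} are pairwise adjacent, and any tree decomposition puts a clique entirely inside one bag — forcing width ≥ 2. The upper and lower bounds meet at 2, so that is the treewidth.

Treewidth 2.
One optimal decomposition is:
Bags: B1 = {4, 5, 8}  B2 = {4, 8, 10}  B3 = {4, 5, 9}  B4 = {2, 5, 8}  B5 = {3, 4, 5}  B6 = {5, 6, 8}  B7 = {4, 7, 8}  B8 = {1, 5, 8}
Tree: B1–B2, B1–B3, B1–B4, B3–B5, B4–B6, B2–B7, B4–B8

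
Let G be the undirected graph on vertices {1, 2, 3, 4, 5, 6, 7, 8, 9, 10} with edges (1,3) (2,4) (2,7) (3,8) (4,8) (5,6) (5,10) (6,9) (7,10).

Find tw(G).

A width-1 tree decomposition is:
Bags: B1 = {1, 3}  B2 = {3, 8}  B3 = {4, 8}  B4 = {2, 4}  B5 = {2, 7}  B6 = {7, 10}  B7 = {5, 10}  B8 = {5, 6}  B9 = {6, 9}
Tree: B1–B2, B2–B3, B3–B4, B4–B5, B5–B6, B6–B7, B7–B8, B8–B9
Every bag has size at most 2, so the width is 2 − 1 = 1 and tw(G) ≤ 1. Any graph with an edge has treewidth ≥ 1, and G has the edge 1–3. Hence tw(G) = 1 exactly.

1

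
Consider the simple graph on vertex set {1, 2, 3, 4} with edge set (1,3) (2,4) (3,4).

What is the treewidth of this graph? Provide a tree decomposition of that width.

Treewidth 1.
One such decomposition:
Bags: B1 = {1, 3}  B2 = {3, 4}  B3 = {2, 4}
Tree: B1–B2, B2–B3

Every bag has size at most 2, so the width is 2 − 1 = 1 and tw(G) ≤ 1. Since G has at least one edge (e.g. 1–3), it is not an edgeless graph, so tw(G) ≥ 1. Combining the bounds, tw(G) = 1.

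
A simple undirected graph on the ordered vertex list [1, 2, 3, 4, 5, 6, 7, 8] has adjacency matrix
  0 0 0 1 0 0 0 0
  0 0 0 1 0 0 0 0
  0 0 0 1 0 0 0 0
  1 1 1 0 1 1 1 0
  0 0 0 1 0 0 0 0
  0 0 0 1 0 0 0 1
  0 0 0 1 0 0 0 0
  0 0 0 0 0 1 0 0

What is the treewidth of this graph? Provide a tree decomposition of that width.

Every bag has size at most 2, so the width is 2 − 1 = 1 and tw(G) ≤ 1. G has an edge, so its treewidth is at least 1. Combining the bounds, tw(G) = 1.

Treewidth 1.
Bags: B1 = {1, 4}  B2 = {4, 5}  B3 = {4, 6}  B4 = {4, 7}  B5 = {6, 8}  B6 = {2, 4}  B7 = {3, 4}
Tree: B1–B2, B1–B3, B2–B4, B3–B5, B1–B6, B3–B7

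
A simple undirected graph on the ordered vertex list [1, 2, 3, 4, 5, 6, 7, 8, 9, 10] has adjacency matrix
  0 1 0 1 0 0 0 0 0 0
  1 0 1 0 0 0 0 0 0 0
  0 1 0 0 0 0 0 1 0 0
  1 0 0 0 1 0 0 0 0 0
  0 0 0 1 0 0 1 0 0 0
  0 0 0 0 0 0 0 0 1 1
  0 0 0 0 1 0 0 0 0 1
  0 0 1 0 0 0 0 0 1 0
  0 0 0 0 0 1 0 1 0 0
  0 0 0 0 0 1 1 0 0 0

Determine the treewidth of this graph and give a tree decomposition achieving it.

Treewidth 2.
One such decomposition:
Bags: B1 = {3, 8, 9}  B2 = {3, 6, 9}  B3 = {3, 6, 10}  B4 = {3, 7, 10}  B5 = {3, 5, 7}  B6 = {3, 4, 5}  B7 = {1, 3, 4}  B8 = {1, 2, 3}
Tree: B1–B2, B2–B3, B3–B4, B4–B5, B5–B6, B6–B7, B7–B8

Each bag holds 3 vertices, so the decomposition has width 2, which upper-bounds the treewidth. For the lower bound, G contains the cycle 3–8–9–6–10–7–5–4–1–2–3, so G is not a forest; only forests have treewidth ≤ 1, hence tw(G) ≥ 2. Therefore the treewidth is 2.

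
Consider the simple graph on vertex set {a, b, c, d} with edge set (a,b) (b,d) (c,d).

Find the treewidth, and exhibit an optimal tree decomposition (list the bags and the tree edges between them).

Each bag holds 2 vertices, so the decomposition has width 1, which upper-bounds the treewidth. Since G has at least one edge (e.g. a–b), it is not an edgeless graph, so tw(G) ≥ 1. Combining the bounds, tw(G) = 1.

Treewidth 1.
Bags: B1 = {a, b}  B2 = {b, d}  B3 = {c, d}
Tree: B1–B2, B2–B3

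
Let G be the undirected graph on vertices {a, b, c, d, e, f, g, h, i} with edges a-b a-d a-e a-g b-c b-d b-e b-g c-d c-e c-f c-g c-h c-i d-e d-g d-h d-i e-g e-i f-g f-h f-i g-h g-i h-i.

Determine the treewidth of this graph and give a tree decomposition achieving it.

Every bag has size at most 5, so the width is 5 − 1 = 4 and tw(G) ≤ 4. Conversely, {b, c, d, e, g} is a clique of size 5, and the vertices of any clique must share a bag in every tree decomposition; so some bag has ≥ 5 vertices and tw(G) ≥ 4. Hence tw(G) = 4 exactly.

Treewidth 4.
One such decomposition:
Bags: B1 = {c, d, e, g, i}  B2 = {b, c, d, e, g}  B3 = {c, d, g, h, i}  B4 = {c, f, g, h, i}  B5 = {a, b, d, e, g}
Tree: B1–B2, B1–B3, B3–B4, B2–B5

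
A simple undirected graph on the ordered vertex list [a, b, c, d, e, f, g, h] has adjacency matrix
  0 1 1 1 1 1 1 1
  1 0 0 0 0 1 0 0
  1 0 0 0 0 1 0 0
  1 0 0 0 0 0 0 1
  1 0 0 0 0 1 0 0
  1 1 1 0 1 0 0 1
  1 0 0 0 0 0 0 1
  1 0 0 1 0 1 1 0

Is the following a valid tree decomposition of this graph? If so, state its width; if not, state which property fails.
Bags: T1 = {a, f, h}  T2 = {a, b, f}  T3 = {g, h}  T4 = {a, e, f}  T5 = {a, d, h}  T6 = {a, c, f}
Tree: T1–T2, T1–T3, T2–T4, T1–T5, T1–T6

A tree decomposition must satisfy three properties: every vertex lies in some bag; for every edge, both endpoints lie together in some bag; and for every vertex, the bags containing it form a connected subtree. Here edge (a,g) lies in no bag, so the decomposition is invalid.

No — edge (a,g) lies in no bag.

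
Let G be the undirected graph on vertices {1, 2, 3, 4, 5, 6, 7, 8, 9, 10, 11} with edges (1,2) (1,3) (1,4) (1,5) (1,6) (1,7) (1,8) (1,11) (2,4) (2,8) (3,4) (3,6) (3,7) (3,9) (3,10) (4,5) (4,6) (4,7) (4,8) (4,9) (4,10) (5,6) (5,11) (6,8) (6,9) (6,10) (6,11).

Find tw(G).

3

A width-3 tree decomposition is:
Bags: B1 = {1, 4, 6, 8}  B2 = {1, 2, 4, 8}  B3 = {1, 4, 5, 6}  B4 = {1, 3, 4, 6}  B5 = {1, 5, 6, 11}  B6 = {3, 4, 6, 10}  B7 = {1, 3, 4, 7}  B8 = {3, 4, 6, 9}
Tree: B1–B2, B1–B3, B1–B4, B3–B5, B4–B6, B4–B7, B4–B8
Every bag has size at most 4, so the width is 4 − 1 = 3 and tw(G) ≤ 3. On the other hand G contains the 4-clique {1, 5, 6, 11}. A clique must lie in a single bag of any decomposition, so no decomposition can have width below 3. Therefore the treewidth is 3.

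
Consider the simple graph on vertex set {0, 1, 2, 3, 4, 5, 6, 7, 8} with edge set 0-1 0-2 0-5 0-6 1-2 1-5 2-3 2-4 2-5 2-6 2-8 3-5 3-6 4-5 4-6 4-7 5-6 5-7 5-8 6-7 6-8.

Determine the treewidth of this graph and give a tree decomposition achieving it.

Treewidth 3.
One such decomposition:
Bags: B1 = {0, 2, 5, 6}  B2 = {2, 4, 5, 6}  B3 = {2, 3, 5, 6}  B4 = {4, 5, 6, 7}  B5 = {0, 1, 2, 5}  B6 = {2, 5, 6, 8}
Tree: B1–B2, B1–B3, B2–B4, B1–B5, B1–B6

The largest bag has 4 vertices, giving width 3; this decomposition certifies tw(G) ≤ 3. For the lower bound, the 4 vertices {0, 1, 2, 5} are pairwise adjacent, and any tree decomposition puts a clique entirely inside one bag — forcing width ≥ 3. The upper and lower bounds meet at 3, so that is the treewidth.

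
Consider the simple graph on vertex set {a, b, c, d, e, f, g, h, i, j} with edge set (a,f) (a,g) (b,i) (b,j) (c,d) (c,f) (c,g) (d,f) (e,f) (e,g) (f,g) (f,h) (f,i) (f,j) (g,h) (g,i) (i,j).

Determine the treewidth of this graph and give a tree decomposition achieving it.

Every bag has size at most 3, so the width is 3 − 1 = 2 and tw(G) ≤ 2. Conversely, {c, d, f} is a clique of size 3, and the vertices of any clique must share a bag in every tree decomposition; so some bag has ≥ 3 vertices and tw(G) ≥ 2. Therefore the treewidth is 2.

Treewidth 2.
Bags: B1 = {f, g, i}  B2 = {f, g, h}  B3 = {e, f, g}  B4 = {c, f, g}  B5 = {c, d, f}  B6 = {a, f, g}  B7 = {f, i, j}  B8 = {b, i, j}
Tree: B1–B2, B1–B3, B3–B4, B4–B5, B4–B6, B1–B7, B7–B8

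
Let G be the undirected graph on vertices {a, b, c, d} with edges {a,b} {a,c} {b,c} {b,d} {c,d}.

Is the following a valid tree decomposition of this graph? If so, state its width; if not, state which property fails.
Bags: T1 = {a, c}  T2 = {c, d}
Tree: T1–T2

A tree decomposition must satisfy three properties: every vertex lies in some bag; for every edge, both endpoints lie together in some bag; and for every vertex, the bags containing it form a connected subtree. Here vertex b appears in no bag, so the decomposition is invalid.

No — vertex b appears in no bag.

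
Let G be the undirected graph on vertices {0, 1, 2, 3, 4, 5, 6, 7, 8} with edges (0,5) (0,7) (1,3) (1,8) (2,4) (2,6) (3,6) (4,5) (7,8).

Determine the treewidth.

A width-2 tree decomposition is:
Bags: B1 = {1, 3, 6}  B2 = {1, 6, 8}  B3 = {6, 7, 8}  B4 = {0, 6, 7}  B5 = {0, 5, 6}  B6 = {4, 5, 6}  B7 = {2, 4, 6}
Tree: B1–B2, B2–B3, B3–B4, B4–B5, B5–B6, B6–B7
The largest bag has 3 vertices, giving width 2; this decomposition certifies tw(G) ≤ 2. Since 6–3–1–8–7–0–5–4–2–6 is a cycle in G, G is not acyclic. Forests are exactly the graphs of treewidth ≤ 1, so tw(G) ≥ 2. Combining the bounds, tw(G) = 2.

2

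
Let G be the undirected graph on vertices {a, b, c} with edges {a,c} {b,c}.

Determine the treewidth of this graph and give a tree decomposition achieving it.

Treewidth 1.
One such decomposition:
Bags: B1 = {b, c}  B2 = {a, c}
Tree: B1–B2

Every bag has size at most 2, so the width is 2 − 1 = 1 and tw(G) ≤ 1. G has an edge, so its treewidth is at least 1. Hence tw(G) = 1 exactly.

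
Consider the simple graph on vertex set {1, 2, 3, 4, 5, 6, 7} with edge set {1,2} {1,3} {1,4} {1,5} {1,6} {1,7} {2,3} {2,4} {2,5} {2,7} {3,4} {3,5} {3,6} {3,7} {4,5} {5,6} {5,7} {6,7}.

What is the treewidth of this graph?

4

A width-4 tree decomposition is:
Bags: B1 = {1, 2, 3, 4, 5}  B2 = {1, 2, 3, 5, 7}  B3 = {1, 3, 5, 6, 7}
Tree: B1–B2, B2–B3
Each bag holds 5 vertices, so the decomposition has width 4, which upper-bounds the treewidth. Conversely, {1, 2, 3, 4, 5} is a clique of size 5, and the vertices of any clique must share a bag in every tree decomposition; so some bag has ≥ 5 vertices and tw(G) ≥ 4. Therefore the treewidth is 4.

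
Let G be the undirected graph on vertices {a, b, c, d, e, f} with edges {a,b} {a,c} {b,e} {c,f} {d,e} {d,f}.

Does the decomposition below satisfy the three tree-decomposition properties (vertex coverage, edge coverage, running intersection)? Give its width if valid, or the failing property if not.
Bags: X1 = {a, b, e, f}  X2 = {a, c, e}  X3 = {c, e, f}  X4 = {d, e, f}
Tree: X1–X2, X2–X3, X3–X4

No — bags containing vertex f are not connected in the tree.

A tree decomposition must satisfy three properties: every vertex lies in some bag; for every edge, both endpoints lie together in some bag; and for every vertex, the bags containing it form a connected subtree. Here bags containing vertex f are not connected in the tree, so the decomposition is invalid.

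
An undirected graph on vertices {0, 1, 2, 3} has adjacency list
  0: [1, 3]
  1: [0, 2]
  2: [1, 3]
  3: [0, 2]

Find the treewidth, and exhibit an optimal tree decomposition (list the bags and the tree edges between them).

Treewidth 2.
One such decomposition:
Bags: B1 = {0, 1, 3}  B2 = {1, 2, 3}
Tree: B1–B2

Each bag holds 3 vertices, so the decomposition has width 2, which upper-bounds the treewidth. For the lower bound, G contains the cycle 3–0–1–2–3, so G is not a forest; only forests have treewidth ≤ 1, hence tw(G) ≥ 2. Combining the bounds, tw(G) = 2.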